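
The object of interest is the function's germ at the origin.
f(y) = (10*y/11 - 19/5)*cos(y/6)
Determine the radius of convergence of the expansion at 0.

The radius of convergence is infinite.

The factor cos(y/6) is entire and contributes no finite singular point.
The polynomial part has no poles.
No finite singular points: the Taylor series at 0 converges everywhere.


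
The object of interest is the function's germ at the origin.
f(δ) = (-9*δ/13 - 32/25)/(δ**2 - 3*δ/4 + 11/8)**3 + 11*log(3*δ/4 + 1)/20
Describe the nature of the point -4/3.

The point is a logarithmic branch point.

The term (11/20)*log(1 - δ/(-4/3)) has argument 1 - -4/3/(-4/3) = 0 at -4/3: a logarithmic (infinitely-sheeted) branch point; the remaining terms are analytic or single-valued there.


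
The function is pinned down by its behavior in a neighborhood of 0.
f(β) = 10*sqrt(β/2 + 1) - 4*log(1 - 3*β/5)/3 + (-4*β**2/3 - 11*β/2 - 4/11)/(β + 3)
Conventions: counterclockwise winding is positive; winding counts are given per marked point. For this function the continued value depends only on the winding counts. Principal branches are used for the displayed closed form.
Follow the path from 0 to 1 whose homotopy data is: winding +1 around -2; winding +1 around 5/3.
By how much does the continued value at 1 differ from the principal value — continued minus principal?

The rational part is single-valued and drops out of the difference; each branch term changes only by its own monodromy.
(-4/3)*log(1 - β/(5/3)): each positive loop around 5/3 adds 2*pi*i to the log, so winding +1 contributes (-4/3)*(1)*2*pi*i = -(8/3)*pi*i.
(10)*sqrt(1 - β/(-2)): winding +1 is odd, the square root flips sign, contributing -2*(10)*sqrt(1 - (1)/(-2)) = -2*(10)*sqrt(3/2) = -(10)*sqrt(6).
Summing the contributions at β = 1 gives (-(10)*sqrt(6)) - ((8/3)*pi)*i.

Continued minus principal equals (-(10)*sqrt(6)) - ((8/3)*pi)*i.


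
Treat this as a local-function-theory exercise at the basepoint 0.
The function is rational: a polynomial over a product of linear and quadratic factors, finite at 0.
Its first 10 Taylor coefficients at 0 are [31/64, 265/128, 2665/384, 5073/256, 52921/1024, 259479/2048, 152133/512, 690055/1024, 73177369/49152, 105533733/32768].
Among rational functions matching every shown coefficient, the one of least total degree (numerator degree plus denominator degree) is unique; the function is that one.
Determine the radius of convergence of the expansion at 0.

The radius of convergence is -3/2 + (1/2)*sqrt(17).

No rational of total degree below 8 reproduces all 10 coefficients; solving the [2/6] Pade equations on them gives f(φ) = (-4*φ**2/3 + 7*φ/8 - 31/8)/(φ**2 + 3*φ - 2)**3, whose expansion matches every shown term.
Denominator factor (φ**2 + 3*φ - 2)^3: discriminant 17, real irrational roots -3/2 + (1/2)*sqrt(17) and -3/2 - (1/2)*sqrt(17); poles of order 3, moduli -3/2 + (1/2)*sqrt(17) and 3/2 + (1/2)*sqrt(17).
The radius of convergence is the smallest modulus among the singular points: -3/2 + (1/2)*sqrt(17).


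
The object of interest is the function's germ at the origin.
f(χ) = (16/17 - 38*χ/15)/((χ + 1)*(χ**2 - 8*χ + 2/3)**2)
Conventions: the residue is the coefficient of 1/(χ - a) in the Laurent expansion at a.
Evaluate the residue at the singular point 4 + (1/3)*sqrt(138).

The residue is -1329/71485 + (345139/151262260)*sqrt(138).

The factor χ**2 - 8*χ + 2/3 splits as (χ - a)(χ - a') with a = 4 + (1/3)*sqrt(138), a' = 4 - (1/3)*sqrt(138). At the order-2 pole a set g(χ) = (χ - a)^2*f(χ) = [(16/17 - 38*χ/15)/(χ + 1)] / (χ - a')^2.
Order-2 pole: residue = g'(a); g'(4 + (1/3)*sqrt(138)) = -1329/71485 + (345139/151262260)*sqrt(138), so the residue is -1329/71485 + (345139/151262260)*sqrt(138).


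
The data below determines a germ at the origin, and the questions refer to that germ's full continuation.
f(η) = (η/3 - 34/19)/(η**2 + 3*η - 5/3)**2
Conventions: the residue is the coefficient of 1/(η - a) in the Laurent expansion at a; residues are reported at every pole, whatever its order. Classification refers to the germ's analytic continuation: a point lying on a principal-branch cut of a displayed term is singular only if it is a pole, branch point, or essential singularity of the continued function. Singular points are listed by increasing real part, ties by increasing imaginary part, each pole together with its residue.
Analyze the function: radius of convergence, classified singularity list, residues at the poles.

Denominator factor (η**2 + 3*η - 5/3)^2: discriminant 47/3, real irrational roots -3/2 + (1/6)*sqrt(141) and -3/2 - (1/6)*sqrt(141); poles of order 2, moduli -3/2 + (1/6)*sqrt(141) and 3/2 + (1/6)*sqrt(141).
The radius of convergence is the smallest modulus among the singular points: -3/2 + (1/6)*sqrt(141).
The factor η**2 + 3*η - 5/3 splits as (η - a)(η - a') with a = -3/2 - (1/6)*sqrt(141), a' = -3/2 + (1/6)*sqrt(141). At the order-2 pole a set g(η) = (η - a)^2*f(η) = [η/3 - 34/19] / (η - a')^2.
Order-2 pole: residue = g'(a); g'(-3/2 - (1/6)*sqrt(141)) = -(261/41971)*sqrt(141), so the residue is -(261/41971)*sqrt(141).
The factor η**2 + 3*η - 5/3 splits as (η - a)(η - a') with a = -3/2 + (1/6)*sqrt(141), a' = -3/2 - (1/6)*sqrt(141). At the order-2 pole a set g(η) = (η - a)^2*f(η) = [η/3 - 34/19] / (η - a')^2.
Order-2 pole: residue = g'(a); g'(-3/2 + (1/6)*sqrt(141)) = (261/41971)*sqrt(141), so the residue is (261/41971)*sqrt(141).
List the singular points by increasing real part (a conjugate pair: the negative imaginary part first).

Radius of convergence at 0: -3/2 + (1/6)*sqrt(141).
At -3/2 - (1/6)*sqrt(141): a pole of order 2; residue -(261/41971)*sqrt(141).
At -3/2 + (1/6)*sqrt(141): a pole of order 2; residue (261/41971)*sqrt(141).


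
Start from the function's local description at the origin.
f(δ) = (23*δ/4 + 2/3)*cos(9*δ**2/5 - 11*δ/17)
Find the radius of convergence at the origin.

The factor cos(9*δ**2/5 - 11*δ/17) is entire and contributes no finite singular point.
The polynomial part has no poles.
No finite singular points: the Taylor series at 0 converges everywhere.

The radius of convergence is infinite.


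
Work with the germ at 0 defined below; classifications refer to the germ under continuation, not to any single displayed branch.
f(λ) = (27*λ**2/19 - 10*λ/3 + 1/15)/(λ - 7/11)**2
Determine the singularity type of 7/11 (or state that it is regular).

The point is a pole of order 2.

The denominator factor λ - 7/11 vanishes at 7/11 and appears to the power 2; the numerator there equals -17002/11495, nonzero, and no other factor vanishes.
Hence a pole whose order is the multiplicity, 2.


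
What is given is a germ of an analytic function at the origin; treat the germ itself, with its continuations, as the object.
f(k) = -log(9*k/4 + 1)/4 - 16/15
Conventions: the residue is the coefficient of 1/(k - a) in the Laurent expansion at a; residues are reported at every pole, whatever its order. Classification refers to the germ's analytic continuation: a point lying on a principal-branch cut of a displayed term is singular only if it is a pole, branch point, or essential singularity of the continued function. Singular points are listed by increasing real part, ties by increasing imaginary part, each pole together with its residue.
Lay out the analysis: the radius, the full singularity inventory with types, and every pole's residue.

Radius of convergence at 0: 4/9.
At -4/9: a logarithmic branch point.

Branch term (-1/4)*log(1 - k/(-4/9)): its argument vanishes at k = -4/9, a logarithmic branch point, modulus 4/9.
The radius of convergence is the smallest modulus among the singular points: 4/9.


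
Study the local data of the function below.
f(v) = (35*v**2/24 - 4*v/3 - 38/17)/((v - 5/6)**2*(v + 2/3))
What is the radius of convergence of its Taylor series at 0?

Denominator factor (v - 5/6)^2: pole of order 2 at 5/6, modulus 5/6.
Denominator factor (v + 2/3): pole of order 1 at -2/3, modulus 2/3.
The radius of convergence is the smallest modulus among the singular points: 2/3.

The radius of convergence is 2/3.


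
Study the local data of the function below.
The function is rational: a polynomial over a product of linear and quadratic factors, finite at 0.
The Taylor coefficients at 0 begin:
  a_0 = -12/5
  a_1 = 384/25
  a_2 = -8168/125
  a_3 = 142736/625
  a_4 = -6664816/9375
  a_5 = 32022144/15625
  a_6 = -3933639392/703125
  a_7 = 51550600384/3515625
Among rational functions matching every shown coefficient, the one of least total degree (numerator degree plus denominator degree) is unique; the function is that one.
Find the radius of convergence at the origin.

No rational of total degree below 5 reproduces all 8 coefficients; solving the [0/5] Pade equations on them gives f(α) = 9/(20*(α + 1/2)**3*(α**2 - 3*α/5 - 3/2)), whose expansion matches every shown term.
Denominator factor (α**2 - 3*α/5 - 3/2): discriminant 159/25, real irrational roots 3/10 + (1/10)*sqrt(159) and 3/10 - (1/10)*sqrt(159); poles of order 1, moduli 3/10 + (1/10)*sqrt(159) and -3/10 + (1/10)*sqrt(159).
Denominator factor (α + 1/2)^3: pole of order 3 at -1/2, modulus 1/2.
The radius of convergence is the smallest modulus among the singular points: 1/2.

The radius of convergence is 1/2.


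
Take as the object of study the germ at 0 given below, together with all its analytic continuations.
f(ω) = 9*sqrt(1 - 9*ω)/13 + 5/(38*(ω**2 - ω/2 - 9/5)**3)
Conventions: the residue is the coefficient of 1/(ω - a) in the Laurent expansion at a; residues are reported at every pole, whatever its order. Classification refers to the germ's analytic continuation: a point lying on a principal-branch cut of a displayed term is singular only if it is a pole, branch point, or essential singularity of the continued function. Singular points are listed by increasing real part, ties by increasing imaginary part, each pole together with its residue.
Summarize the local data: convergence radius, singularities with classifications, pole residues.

Radius of convergence at 0: 1/9.
At 1/4 - (1/20)*sqrt(745): a pole of order 3; residue -(12000/62851031)*sqrt(745).
At 1/9: an algebraic (square-root) branch point.
At 1/4 + (1/20)*sqrt(745): a pole of order 3; residue (12000/62851031)*sqrt(745).

Denominator factor (ω**2 - ω/2 - 9/5)^3: discriminant 149/20, real irrational roots 1/4 + (1/20)*sqrt(745) and 1/4 - (1/20)*sqrt(745); poles of order 3, moduli 1/4 + (1/20)*sqrt(745) and -1/4 + (1/20)*sqrt(745).
Branch term (9/13)*sqrt(1 - ω/(1/9)): its argument vanishes at ω = 1/9, a square-root branch point, modulus 1/9.
The radius of convergence is the smallest modulus among the singular points: 1/9.
The branch term is analytic at 1/4 - (1/20)*sqrt(745) and contributes nothing to the residue; only the rational part matters.
The factor ω**2 - ω/2 - 9/5 splits as (ω - a)(ω - a') with a = 1/4 - (1/20)*sqrt(745), a' = 1/4 + (1/20)*sqrt(745). At the order-3 pole a set g(ω) = (ω - a)^3*(rational part) = [5/38] / (ω - a')^3.
Order-3 pole: residue = g''(a)/2; g''(1/4 - (1/20)*sqrt(745)) = -(24000/62851031)*sqrt(745), so the residue is -(12000/62851031)*sqrt(745).
The branch term is analytic at 1/4 + (1/20)*sqrt(745) and contributes nothing to the residue; only the rational part matters.
The factor ω**2 - ω/2 - 9/5 splits as (ω - a)(ω - a') with a = 1/4 + (1/20)*sqrt(745), a' = 1/4 - (1/20)*sqrt(745). At the order-3 pole a set g(ω) = (ω - a)^3*(rational part) = [5/38] / (ω - a')^3.
Order-3 pole: residue = g''(a)/2; g''(1/4 + (1/20)*sqrt(745)) = (24000/62851031)*sqrt(745), so the residue is (12000/62851031)*sqrt(745).
List the singular points by increasing real part (a conjugate pair: the negative imaginary part first).


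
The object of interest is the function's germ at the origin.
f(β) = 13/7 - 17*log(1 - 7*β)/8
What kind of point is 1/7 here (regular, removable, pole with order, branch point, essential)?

The term (-17/8)*log(1 - β/(1/7)) has argument 1 - 1/7/(1/7) = 0 at 1/7: a logarithmic (infinitely-sheeted) branch point; the remaining terms are analytic or single-valued there.

The point is a logarithmic branch point.


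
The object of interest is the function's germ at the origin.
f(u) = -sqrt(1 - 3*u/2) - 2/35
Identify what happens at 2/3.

The point is an algebraic (square-root) branch point.

The term (-1)*sqrt(1 - u/(2/3)) has argument 1 - 2/3/(2/3) = 0 at 2/3: a square-root (algebraic, two-sheeted) branch point; the remaining terms are analytic or single-valued there.


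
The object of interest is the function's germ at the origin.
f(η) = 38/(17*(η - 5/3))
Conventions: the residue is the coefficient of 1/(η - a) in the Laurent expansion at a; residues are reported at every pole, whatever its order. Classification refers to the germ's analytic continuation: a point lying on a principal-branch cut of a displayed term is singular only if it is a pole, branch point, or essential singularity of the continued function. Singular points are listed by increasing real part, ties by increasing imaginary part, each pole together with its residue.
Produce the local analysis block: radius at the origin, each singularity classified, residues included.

Denominator factor (η - 5/3): pole of order 1 at 5/3, modulus 5/3.
The radius of convergence is the smallest modulus among the singular points: 5/3.
At the order-1 pole 5/3 set g(η) = (η - (5/3))*f(η) = 38/17.
Simple pole: residue = g(a) at a = 5/3, which is 38/17.

Radius of convergence at 0: 5/3.
At 5/3: a pole of order 1; residue 38/17.


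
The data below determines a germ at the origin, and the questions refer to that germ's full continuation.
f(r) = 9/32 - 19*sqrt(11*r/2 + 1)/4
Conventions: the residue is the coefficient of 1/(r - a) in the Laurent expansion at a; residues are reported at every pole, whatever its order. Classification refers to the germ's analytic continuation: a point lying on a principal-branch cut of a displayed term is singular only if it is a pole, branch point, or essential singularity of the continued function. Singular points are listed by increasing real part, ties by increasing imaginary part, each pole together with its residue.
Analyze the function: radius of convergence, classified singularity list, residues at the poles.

Branch term (-19/4)*sqrt(1 - r/(-2/11)): its argument vanishes at r = -2/11, a square-root branch point, modulus 2/11.
The radius of convergence is the smallest modulus among the singular points: 2/11.

Radius of convergence at 0: 2/11.
At -2/11: an algebraic (square-root) branch point.


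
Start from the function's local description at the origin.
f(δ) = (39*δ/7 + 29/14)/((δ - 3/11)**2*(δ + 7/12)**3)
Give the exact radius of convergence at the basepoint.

Denominator factor (δ - 3/11)^2: pole of order 2 at 3/11, modulus 3/11.
Denominator factor (δ + 7/12)^3: pole of order 3 at -7/12, modulus 7/12.
The radius of convergence is the smallest modulus among the singular points: 3/11.

The radius of convergence is 3/11.


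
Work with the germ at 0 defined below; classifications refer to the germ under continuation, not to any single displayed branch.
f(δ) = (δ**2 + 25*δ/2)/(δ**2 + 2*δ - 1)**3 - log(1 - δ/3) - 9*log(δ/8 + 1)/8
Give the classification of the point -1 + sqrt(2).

The denominator factor δ**2 + 2*δ - 1 vanishes at -1 + sqrt(2) and appears to the power 3; the numerator there equals -19/2 + (21/2)*sqrt(2), nonzero, and no other factor vanishes.
The branch terms are analytic at this point.
Hence a pole whose order is the multiplicity, 3.

The point is a pole of order 3.


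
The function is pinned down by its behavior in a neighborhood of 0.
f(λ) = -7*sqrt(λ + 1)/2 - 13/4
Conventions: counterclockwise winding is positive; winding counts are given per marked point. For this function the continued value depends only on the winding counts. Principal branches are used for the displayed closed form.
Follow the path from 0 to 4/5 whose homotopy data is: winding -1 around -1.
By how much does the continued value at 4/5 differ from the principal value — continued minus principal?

The rational part is single-valued and drops out of the difference; each branch term changes only by its own monodromy.
(-7/2)*sqrt(1 - λ/(-1)): winding -1 is odd, the square root flips sign, contributing -2*(-7/2)*sqrt(1 - (4/5)/(-1)) = -2*(-7/2)*sqrt(9/5) = (21/5)*sqrt(5).
Summing the contributions at λ = 4/5 gives (21/5)*sqrt(5).

Continued minus principal equals (21/5)*sqrt(5).


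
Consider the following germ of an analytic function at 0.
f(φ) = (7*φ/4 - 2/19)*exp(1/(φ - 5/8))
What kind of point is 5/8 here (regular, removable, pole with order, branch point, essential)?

The exponent 1/(φ - (5/8)) has a pole at 5/8, so exp(1/(φ - (5/8))) takes every nonzero value near it: an essential singularity (not a pole of any order).

The point is an essential singularity.


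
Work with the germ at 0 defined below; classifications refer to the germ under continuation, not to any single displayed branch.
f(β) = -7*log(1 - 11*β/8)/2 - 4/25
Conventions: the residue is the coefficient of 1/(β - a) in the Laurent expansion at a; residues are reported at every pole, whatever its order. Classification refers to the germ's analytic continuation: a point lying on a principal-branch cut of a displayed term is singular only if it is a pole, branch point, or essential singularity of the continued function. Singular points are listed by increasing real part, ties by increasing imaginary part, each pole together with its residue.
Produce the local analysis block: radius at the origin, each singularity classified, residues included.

Radius of convergence at 0: 8/11.
At 8/11: a logarithmic branch point.

Branch term (-7/2)*log(1 - β/(8/11)): its argument vanishes at β = 8/11, a logarithmic branch point, modulus 8/11.
The radius of convergence is the smallest modulus among the singular points: 8/11.


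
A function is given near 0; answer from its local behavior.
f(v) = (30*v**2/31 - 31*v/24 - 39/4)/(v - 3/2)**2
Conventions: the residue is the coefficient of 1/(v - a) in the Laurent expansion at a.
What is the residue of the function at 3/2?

At the order-2 pole 3/2 set g(v) = (v - (3/2))^2*f(v) = 30*v**2/31 - 31*v/24 - 39/4.
Order-2 pole: residue = g'(a); g'(3/2) = 1199/744, so the residue is 1199/744.

The residue is 1199/744.


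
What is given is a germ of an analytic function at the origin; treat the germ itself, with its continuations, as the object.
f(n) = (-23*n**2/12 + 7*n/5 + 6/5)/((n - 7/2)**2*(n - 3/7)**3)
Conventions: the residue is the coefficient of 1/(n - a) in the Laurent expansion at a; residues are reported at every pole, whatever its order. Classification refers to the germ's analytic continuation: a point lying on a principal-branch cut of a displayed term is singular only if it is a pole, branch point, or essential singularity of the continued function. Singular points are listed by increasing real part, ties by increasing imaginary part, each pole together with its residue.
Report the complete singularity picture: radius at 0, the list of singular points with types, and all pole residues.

Denominator factor (n - 7/2)^2: pole of order 2 at 7/2, modulus 7/2.
Denominator factor (n - 3/7)^3: pole of order 3 at 3/7, modulus 3/7.
The radius of convergence is the smallest modulus among the singular points: 3/7.
At the order-3 pole 3/7 set g(n) = (n - (3/7))^3*f(n) = (-23*n**2/12 + 7*n/5 + 6/5)/(n - 7/2)**2.
Order-3 pole: residue = g''(a)/2; g''(3/7) = -81634/238521, so the residue is -40817/238521.
At the order-2 pole 7/2 set g(n) = (n - (7/2))^2*f(n) = (-23*n**2/12 + 7*n/5 + 6/5)/(n - 3/7)**3.
Order-2 pole: residue = g'(a); g'(7/2) = 40817/238521, so the residue is 40817/238521.
List the singular points by increasing real part (a conjugate pair: the negative imaginary part first).

Radius of convergence at 0: 3/7.
At 3/7: a pole of order 3; residue -40817/238521.
At 7/2: a pole of order 2; residue 40817/238521.


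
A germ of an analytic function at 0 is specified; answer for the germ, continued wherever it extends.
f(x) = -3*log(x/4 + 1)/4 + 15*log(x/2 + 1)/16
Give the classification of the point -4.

The point is a logarithmic branch point.

The term (-3/4)*log(1 - x/(-4)) has argument 1 - -4/(-4) = 0 at -4: a logarithmic (infinitely-sheeted) branch point; the remaining terms are analytic or single-valued there.


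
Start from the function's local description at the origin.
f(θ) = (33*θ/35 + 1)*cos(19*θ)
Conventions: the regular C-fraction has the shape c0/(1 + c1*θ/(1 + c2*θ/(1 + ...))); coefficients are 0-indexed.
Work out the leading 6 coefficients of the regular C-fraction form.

The regular C-fraction coefficients are [1, -33/35, 444403/2310, -12635/66, -694925/888806, -5008223/31108210].

Taylor coefficients (expand at 0): a_0 = 1, a_1 = 33/35, a_2 = -361/2, a_3 = -11913/70, a_4 = 130321/24, a_5 = 1433531/280.
c0 = a_0 = 1. Peel one level at a time: if S = 1 + c*θ/S' with S'(0) = 1, then c is the θ-coefficient of S and S' = c*θ/(S - 1).
S_1 = c0/f = 1 + (-33/35)*θ + (444403/2450)*θ^2 + ...; c1 = -33/35.
S_2 = c1*θ/(S_1 - 1) = 1 + (444403/2310)*θ + (160429483/4356)*θ^2 + ...; c2 = 444403/2310.
S_3 = c2*θ/(S_2 - 1) = 1 + (-12635/66)*θ + (-798216125/5332836)*θ^2 + ...; c3 = -12635/66.
S_4 = c3*θ/(S_3 - 1) = 1 + (-694925/888806)*θ + (-99438267665/789976105636)*θ^2 + ...; c4 = -694925/888806.
S_5 = c4*θ/(S_4 - 1) = 1 + (-5008223/31108210)*θ + ...; c5 = -5008223/31108210.


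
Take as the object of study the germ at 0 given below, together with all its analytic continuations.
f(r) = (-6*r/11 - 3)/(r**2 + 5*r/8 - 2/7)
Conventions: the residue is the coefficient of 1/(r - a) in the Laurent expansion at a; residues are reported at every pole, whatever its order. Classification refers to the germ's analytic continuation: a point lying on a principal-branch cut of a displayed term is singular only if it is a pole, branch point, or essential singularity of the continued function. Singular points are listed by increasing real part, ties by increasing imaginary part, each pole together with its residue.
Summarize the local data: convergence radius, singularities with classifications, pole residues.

Radius of convergence at 0: -5/16 + (1/112)*sqrt(4809).
At -5/16 - (1/112)*sqrt(4809): a pole of order 1; residue -3/11 + (83/2519)*sqrt(4809).
At -5/16 + (1/112)*sqrt(4809): a pole of order 1; residue -3/11 - (83/2519)*sqrt(4809).

Denominator factor (r**2 + 5*r/8 - 2/7): discriminant 687/448, real irrational roots -5/16 + (1/112)*sqrt(4809) and -5/16 - (1/112)*sqrt(4809); poles of order 1, moduli -5/16 + (1/112)*sqrt(4809) and 5/16 + (1/112)*sqrt(4809).
The radius of convergence is the smallest modulus among the singular points: -5/16 + (1/112)*sqrt(4809).
The factor r**2 + 5*r/8 - 2/7 splits as (r - a)(r - a') with a = -5/16 - (1/112)*sqrt(4809), a' = -5/16 + (1/112)*sqrt(4809). At the order-1 pole a set g(r) = (r - a)*f(r) = [-6*r/11 - 3] / (r - a').
Simple pole: residue = g(a) at a = -5/16 - (1/112)*sqrt(4809), which is -3/11 + (83/2519)*sqrt(4809).
The factor r**2 + 5*r/8 - 2/7 splits as (r - a)(r - a') with a = -5/16 + (1/112)*sqrt(4809), a' = -5/16 - (1/112)*sqrt(4809). At the order-1 pole a set g(r) = (r - a)*f(r) = [-6*r/11 - 3] / (r - a').
Simple pole: residue = g(a) at a = -5/16 + (1/112)*sqrt(4809), which is -3/11 - (83/2519)*sqrt(4809).
List the singular points by increasing real part (a conjugate pair: the negative imaginary part first).


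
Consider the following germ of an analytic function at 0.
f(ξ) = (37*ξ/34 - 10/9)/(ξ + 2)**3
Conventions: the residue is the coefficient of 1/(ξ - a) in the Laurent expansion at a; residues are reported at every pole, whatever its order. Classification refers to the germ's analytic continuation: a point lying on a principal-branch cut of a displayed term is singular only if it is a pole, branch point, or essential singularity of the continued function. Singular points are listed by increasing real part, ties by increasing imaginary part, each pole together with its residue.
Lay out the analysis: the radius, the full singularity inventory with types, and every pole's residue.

Denominator factor (ξ + 2)^3: pole of order 3 at -2, modulus 2.
The radius of convergence is the smallest modulus among the singular points: 2.
At the order-3 pole -2 set g(ξ) = (ξ - (-2))^3*f(ξ) = 37*ξ/34 - 10/9.
Order-3 pole: residue = g''(a)/2; g''(-2) = 0, so the residue is 0.

Radius of convergence at 0: 2.
At -2: a pole of order 3; residue 0.


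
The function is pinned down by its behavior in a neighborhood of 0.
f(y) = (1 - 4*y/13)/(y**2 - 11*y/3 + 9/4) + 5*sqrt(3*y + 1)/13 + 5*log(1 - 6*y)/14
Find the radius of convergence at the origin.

The radius of convergence is 1/6.

Denominator factor (y**2 - 11*y/3 + 9/4): discriminant 40/9, real irrational roots 11/6 + (1/3)*sqrt(10) and 11/6 - (1/3)*sqrt(10); poles of order 1, moduli 11/6 + (1/3)*sqrt(10) and 11/6 - (1/3)*sqrt(10).
Branch term (5/14)*log(1 - y/(1/6)): its argument vanishes at y = 1/6, a logarithmic branch point, modulus 1/6.
Branch term (5/13)*sqrt(1 - y/(-1/3)): its argument vanishes at y = -1/3, a square-root branch point, modulus 1/3.
The radius of convergence is the smallest modulus among the singular points: 1/6.


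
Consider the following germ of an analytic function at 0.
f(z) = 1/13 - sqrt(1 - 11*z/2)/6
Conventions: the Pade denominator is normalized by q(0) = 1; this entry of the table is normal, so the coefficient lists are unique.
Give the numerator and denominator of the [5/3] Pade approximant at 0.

The Pade approximant has numerator coefficients [-7/78, 3223/2496, -7381/1248, 46585/4992, -73205/24576, -161051/393216]; denominator coefficients [1, -297/32, 3267/128, -19965/1024].

Taylor coefficients needed (expand at 0): a_0 = -7/78, a_1 = 11/24, a_2 = 121/192, a_3 = 1331/768, a_4 = 73205/12288, a_5 = 1127357/49152, a_6 = 12400927/131072, a_7 = 214358881/524288, a_8 = 30653319983/16777216.
Write the denominator as Q(z) = 1 + q1*z + q2*z^2 + q3*z^3. Requiring Q*f - P = O(z^9) with deg P <= 5 kills the coefficients of z^6..z^8 in Q*f:
  z^6: a_6 + q1*a_5 + q2*a_4 + q3*a_3 = 0, i.e. 12400927/131072 + (1127357/49152)*q1 + (73205/12288)*q2 + (1331/768)*q3 = 0.
  z^7: a_7 + q1*a_6 + q2*a_5 + q3*a_4 = 0, i.e. 214358881/524288 + (12400927/131072)*q1 + (1127357/49152)*q2 + (73205/12288)*q3 = 0.
  z^8: a_8 + q1*a_7 + q2*a_6 + q3*a_5 = 0, i.e. 30653319983/16777216 + (214358881/524288)*q1 + (12400927/131072)*q2 + (1127357/49152)*q3 = 0.
Solving this linear system: q1 = -297/32, q2 = 3267/128, q3 = -19965/1024.
The numerator is Q*f truncated at degree 5: P0 = a_0 = -7/78; P1 = a_1 + q1*a_0 = 3223/2496; P2 = a_2 + q1*a_1 + q2*a_0 = -7381/1248; P3 = a_3 + q1*a_2 + q2*a_1 + q3*a_0 = 46585/4992; P4 = a_4 + q1*a_3 + q2*a_2 + q3*a_1 = -73205/24576; P5 = a_5 + q1*a_4 + q2*a_3 + q3*a_2 = -161051/393216.


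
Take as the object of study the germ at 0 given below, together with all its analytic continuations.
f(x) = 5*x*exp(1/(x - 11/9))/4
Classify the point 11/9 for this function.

The point is an essential singularity.

The exponent 1/(x - (11/9)) has a pole at 11/9, so exp(1/(x - (11/9))) takes every nonzero value near it: an essential singularity (not a pole of any order).


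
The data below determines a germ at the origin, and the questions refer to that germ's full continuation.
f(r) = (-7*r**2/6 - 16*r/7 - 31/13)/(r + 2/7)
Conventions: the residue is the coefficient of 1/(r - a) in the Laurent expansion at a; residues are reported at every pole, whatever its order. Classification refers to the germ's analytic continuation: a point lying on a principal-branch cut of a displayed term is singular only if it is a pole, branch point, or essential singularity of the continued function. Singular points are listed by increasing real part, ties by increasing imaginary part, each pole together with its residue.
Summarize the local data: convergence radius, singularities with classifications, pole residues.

Radius of convergence at 0: 2/7.
At -2/7: a pole of order 1; residue -3491/1911.

Denominator factor (r + 2/7): pole of order 1 at -2/7, modulus 2/7.
The radius of convergence is the smallest modulus among the singular points: 2/7.
At the order-1 pole -2/7 set g(r) = (r - (-2/7))*f(r) = -7*r**2/6 - 16*r/7 - 31/13.
Simple pole: residue = g(a) at a = -2/7, which is -3491/1911.


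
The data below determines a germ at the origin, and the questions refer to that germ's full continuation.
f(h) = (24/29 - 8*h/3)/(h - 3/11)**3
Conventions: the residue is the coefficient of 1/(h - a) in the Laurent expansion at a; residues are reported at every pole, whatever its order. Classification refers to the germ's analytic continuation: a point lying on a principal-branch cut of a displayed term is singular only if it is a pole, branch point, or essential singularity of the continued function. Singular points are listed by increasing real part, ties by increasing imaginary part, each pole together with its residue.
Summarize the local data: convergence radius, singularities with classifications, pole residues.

Radius of convergence at 0: 3/11.
At 3/11: a pole of order 3; residue 0.

Denominator factor (h - 3/11)^3: pole of order 3 at 3/11, modulus 3/11.
The radius of convergence is the smallest modulus among the singular points: 3/11.
At the order-3 pole 3/11 set g(h) = (h - (3/11))^3*f(h) = 24/29 - 8*h/3.
Order-3 pole: residue = g''(a)/2; g''(3/11) = 0, so the residue is 0.


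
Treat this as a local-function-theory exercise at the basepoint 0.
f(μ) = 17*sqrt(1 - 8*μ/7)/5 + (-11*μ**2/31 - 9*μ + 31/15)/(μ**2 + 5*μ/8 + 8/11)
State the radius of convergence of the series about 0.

The radius of convergence is (2/11)*sqrt(22).

Denominator factor (μ**2 + 5*μ/8 + 8/11): discriminant -1773/704, complex-conjugate roots (-5/16) + ((3/176)*sqrt(2167))*i and (-5/16) - ((3/176)*sqrt(2167))*i; poles of order 1, moduli (2/11)*sqrt(22) and (2/11)*sqrt(22).
Branch term (17/5)*sqrt(1 - μ/(7/8)): its argument vanishes at μ = 7/8, a square-root branch point, modulus 7/8.
The radius of convergence is the smallest modulus among the singular points: (2/11)*sqrt(22).


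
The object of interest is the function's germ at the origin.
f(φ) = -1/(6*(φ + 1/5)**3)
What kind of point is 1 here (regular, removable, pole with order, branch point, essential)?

Denominator factors: φ + 1/5 = 6/5 at φ = 1 — none vanishes.
So the germ continues analytically to 1.

The point is a regular point.


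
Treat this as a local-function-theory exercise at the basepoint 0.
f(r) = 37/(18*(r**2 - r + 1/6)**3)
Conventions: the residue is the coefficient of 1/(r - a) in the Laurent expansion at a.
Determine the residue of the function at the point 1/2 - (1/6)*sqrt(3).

The factor r**2 - r + 1/6 splits as (r - a)(r - a') with a = 1/2 - (1/6)*sqrt(3), a' = 1/2 + (1/6)*sqrt(3). At the order-3 pole a set g(r) = (r - a)^3*f(r) = [37/18] / (r - a')^3.
Order-3 pole: residue = g''(a)/2; g''(1/2 - (1/6)*sqrt(3)) = -(222)*sqrt(3), so the residue is -(111)*sqrt(3).

The residue is -(111)*sqrt(3).


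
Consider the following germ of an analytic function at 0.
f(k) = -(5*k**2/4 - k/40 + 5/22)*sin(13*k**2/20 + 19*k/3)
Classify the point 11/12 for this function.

There is no denominator, hence no pole anywhere.
The factor -sin(13*k**2/20 + 19*k/3) is entire.
So the germ continues analytically to 11/12.

The point is a regular point.


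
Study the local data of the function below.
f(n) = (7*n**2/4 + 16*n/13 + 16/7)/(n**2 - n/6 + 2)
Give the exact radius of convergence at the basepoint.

The radius of convergence is sqrt(2).

Denominator factor (n**2 - n/6 + 2): discriminant -287/36, complex-conjugate roots (1/12) + ((1/12)*sqrt(287))*i and (1/12) - ((1/12)*sqrt(287))*i; poles of order 1, moduli sqrt(2) and sqrt(2).
The radius of convergence is the smallest modulus among the singular points: sqrt(2).


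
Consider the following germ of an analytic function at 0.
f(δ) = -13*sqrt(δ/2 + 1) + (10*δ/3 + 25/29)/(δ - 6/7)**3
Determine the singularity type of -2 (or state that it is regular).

The point is an algebraic (square-root) branch point.

The term (-13)*sqrt(1 - δ/(-2)) has argument 1 - -2/(-2) = 0 at -2: a square-root (algebraic, two-sheeted) branch point; the remaining terms are analytic or single-valued there.


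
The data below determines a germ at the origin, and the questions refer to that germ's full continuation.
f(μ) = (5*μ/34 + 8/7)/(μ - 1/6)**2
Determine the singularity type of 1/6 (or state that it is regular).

The point is a pole of order 2.

The denominator factor μ - 1/6 vanishes at 1/6 and appears to the power 2; the numerator there equals 1667/1428, nonzero, and no other factor vanishes.
Hence a pole whose order is the multiplicity, 2.


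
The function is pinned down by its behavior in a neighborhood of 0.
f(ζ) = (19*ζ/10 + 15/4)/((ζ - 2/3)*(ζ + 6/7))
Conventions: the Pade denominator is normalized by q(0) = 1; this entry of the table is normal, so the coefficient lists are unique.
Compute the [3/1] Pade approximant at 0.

Taylor coefficients needed (expand at 0): a_0 = -105/16, a_1 = -441/80, a_2 = -4263/320, a_3 = -1127/80, a_4 = -21511/768.
Write the denominator as Q(ζ) = 1 + q1*ζ. Requiring Q*f - P = O(ζ^5) with deg P <= 3 kills the coefficients of ζ^4..ζ^4 in Q*f:
  ζ^4: a_4 + q1*a_3 = 0, i.e. -21511/768 + (-1127/80)*q1 = 0.
Solving this linear system: q1 = -2195/1104.
The numerator is Q*f truncated at degree 3: P0 = a_0 = -105/16; P1 = a_1 + q1*a_0 = 221837/29440; P2 = a_2 + q1*a_1 = -69531/29440; P3 = a_3 + q1*a_2 = 1460151/117760.

The Pade approximant has numerator coefficients [-105/16, 221837/29440, -69531/29440, 1460151/117760]; denominator coefficients [1, -2195/1104].


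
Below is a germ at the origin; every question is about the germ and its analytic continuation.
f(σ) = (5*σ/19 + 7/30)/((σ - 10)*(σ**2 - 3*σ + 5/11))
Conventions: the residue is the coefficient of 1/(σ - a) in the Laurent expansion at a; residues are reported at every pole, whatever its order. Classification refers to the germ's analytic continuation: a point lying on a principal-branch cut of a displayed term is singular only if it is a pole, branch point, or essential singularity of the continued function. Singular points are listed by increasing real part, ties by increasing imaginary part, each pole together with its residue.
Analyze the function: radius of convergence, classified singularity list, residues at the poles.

Radius of convergence at 0: 3/2 - (1/22)*sqrt(869).
At 3/2 - (1/22)*sqrt(869): a pole of order 1; residue -17963/883500 + (72871/69796500)*sqrt(869).
At 3/2 + (1/22)*sqrt(869): a pole of order 1; residue -17963/883500 - (72871/69796500)*sqrt(869).
At 10: a pole of order 1; residue 17963/441750.

Denominator factor (σ - 10): pole of order 1 at 10, modulus 10.
Denominator factor (σ**2 - 3*σ + 5/11): discriminant 79/11, real irrational roots 3/2 + (1/22)*sqrt(869) and 3/2 - (1/22)*sqrt(869); poles of order 1, moduli 3/2 + (1/22)*sqrt(869) and 3/2 - (1/22)*sqrt(869).
The radius of convergence is the smallest modulus among the singular points: 3/2 - (1/22)*sqrt(869).
The factor σ**2 - 3*σ + 5/11 splits as (σ - a)(σ - a') with a = 3/2 - (1/22)*sqrt(869), a' = 3/2 + (1/22)*sqrt(869). At the order-1 pole a set g(σ) = (σ - a)*f(σ) = [(5*σ/19 + 7/30)/(σ - 10)] / (σ - a').
Simple pole: residue = g(a) at a = 3/2 - (1/22)*sqrt(869), which is -17963/883500 + (72871/69796500)*sqrt(869).
The factor σ**2 - 3*σ + 5/11 splits as (σ - a)(σ - a') with a = 3/2 + (1/22)*sqrt(869), a' = 3/2 - (1/22)*sqrt(869). At the order-1 pole a set g(σ) = (σ - a)*f(σ) = [(5*σ/19 + 7/30)/(σ - 10)] / (σ - a').
Simple pole: residue = g(a) at a = 3/2 + (1/22)*sqrt(869), which is -17963/883500 - (72871/69796500)*sqrt(869).
At the order-1 pole 10 set g(σ) = (σ - (10))*f(σ) = (5*σ/19 + 7/30)/(σ**2 - 3*σ + 5/11).
Simple pole: residue = g(a) at a = 10, which is 17963/441750.
List the singular points by increasing real part (a conjugate pair: the negative imaginary part first).


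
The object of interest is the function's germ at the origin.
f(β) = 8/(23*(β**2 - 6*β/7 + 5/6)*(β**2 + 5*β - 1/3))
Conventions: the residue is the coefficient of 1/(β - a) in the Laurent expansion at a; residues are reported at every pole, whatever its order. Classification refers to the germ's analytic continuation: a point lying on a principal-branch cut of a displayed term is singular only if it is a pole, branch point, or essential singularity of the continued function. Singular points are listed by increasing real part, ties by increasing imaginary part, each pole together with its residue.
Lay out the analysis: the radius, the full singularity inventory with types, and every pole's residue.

Denominator factor (β**2 + 5*β - 1/3): discriminant 79/3, real irrational roots -5/2 + (1/6)*sqrt(237) and -5/2 - (1/6)*sqrt(237); poles of order 1, moduli -5/2 + (1/6)*sqrt(237) and 5/2 + (1/6)*sqrt(237).
Denominator factor (β**2 - 6*β/7 + 5/6): discriminant -382/147, complex-conjugate roots (3/7) + ((1/42)*sqrt(1146))*i and (3/7) - ((1/42)*sqrt(1146))*i; poles of order 1, moduli (1/6)*sqrt(30) and (1/6)*sqrt(30).
The radius of convergence is the smallest modulus among the singular points: -5/2 + (1/6)*sqrt(237).
The factor β**2 + 5*β - 1/3 splits as (β - a)(β - a') with a = -5/2 - (1/6)*sqrt(237), a' = -5/2 + (1/6)*sqrt(237). At the order-1 pole a set g(β) = (β - a)*f(β) = [8/(23*(β**2 - 6*β/7 + 5/6))] / (β - a').
Simple pole: residue = g(a) at a = -5/2 - (1/6)*sqrt(237), which is 41328/977477 - (223104/77220683)*sqrt(237).
The factor β**2 + 5*β - 1/3 splits as (β - a)(β - a') with a = -5/2 + (1/6)*sqrt(237), a' = -5/2 - (1/6)*sqrt(237). At the order-1 pole a set g(β) = (β - a)*f(β) = [8/(23*(β**2 - 6*β/7 + 5/6))] / (β - a').
Simple pole: residue = g(a) at a = -5/2 + (1/6)*sqrt(237), which is 41328/977477 + (223104/77220683)*sqrt(237).
The factor β**2 - 6*β/7 + 5/6 splits as (β - a)(β - a') with a = (3/7) - ((1/42)*sqrt(1146))*i, a' = (3/7) + ((1/42)*sqrt(1146))*i. At the order-1 pole a set g(β) = (β - a)*f(β) = [8/(23*(β**2 + 5*β - 1/3))] / (β - a').
Simple pole: residue = g(a) at a = (3/7) - ((1/42)*sqrt(1146))*i, which is (-41328/977477) + ((66360/186698107)*sqrt(1146))*i.
The factor β**2 - 6*β/7 + 5/6 splits as (β - a)(β - a') with a = (3/7) + ((1/42)*sqrt(1146))*i, a' = (3/7) - ((1/42)*sqrt(1146))*i. At the order-1 pole a set g(β) = (β - a)*f(β) = [8/(23*(β**2 + 5*β - 1/3))] / (β - a').
Simple pole: residue = g(a) at a = (3/7) + ((1/42)*sqrt(1146))*i, which is (-41328/977477) - ((66360/186698107)*sqrt(1146))*i.
List the singular points by increasing real part (a conjugate pair: the negative imaginary part first).

Radius of convergence at 0: -5/2 + (1/6)*sqrt(237).
At -5/2 - (1/6)*sqrt(237): a pole of order 1; residue 41328/977477 - (223104/77220683)*sqrt(237).
At -5/2 + (1/6)*sqrt(237): a pole of order 1; residue 41328/977477 + (223104/77220683)*sqrt(237).
At (3/7) - ((1/42)*sqrt(1146))*i: a pole of order 1; residue (-41328/977477) + ((66360/186698107)*sqrt(1146))*i.
At (3/7) + ((1/42)*sqrt(1146))*i: a pole of order 1; residue (-41328/977477) - ((66360/186698107)*sqrt(1146))*i.


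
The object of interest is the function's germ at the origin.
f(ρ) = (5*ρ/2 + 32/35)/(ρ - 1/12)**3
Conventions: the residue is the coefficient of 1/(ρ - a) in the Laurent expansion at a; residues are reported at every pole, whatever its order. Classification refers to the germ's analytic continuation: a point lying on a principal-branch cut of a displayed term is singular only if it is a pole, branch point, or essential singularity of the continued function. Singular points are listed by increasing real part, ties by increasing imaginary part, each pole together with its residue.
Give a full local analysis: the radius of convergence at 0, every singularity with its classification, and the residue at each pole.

Radius of convergence at 0: 1/12.
At 1/12: a pole of order 3; residue 0.

Denominator factor (ρ - 1/12)^3: pole of order 3 at 1/12, modulus 1/12.
The radius of convergence is the smallest modulus among the singular points: 1/12.
At the order-3 pole 1/12 set g(ρ) = (ρ - (1/12))^3*f(ρ) = 5*ρ/2 + 32/35.
Order-3 pole: residue = g''(a)/2; g''(1/12) = 0, so the residue is 0.
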